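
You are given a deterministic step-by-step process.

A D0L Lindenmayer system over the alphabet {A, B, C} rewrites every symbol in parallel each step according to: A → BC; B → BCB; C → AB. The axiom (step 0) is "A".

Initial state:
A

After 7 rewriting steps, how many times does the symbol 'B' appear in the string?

377

0) A
1) BC
2) BCBAB
3) BCBABBCBBCBCB
4) BCBABBCBBCBCBBCBABBCBBCBABBCBABBCB
5) BCBABBCBBCBCBBCBABBCBBCBABBCBABBCBBCBABBCBBCBCBBCBABBCBBCBABBCBBCBCBBCBABBCBBCBCBBCBABBCB
6) BCBABBCBBCBCBBCBABBCBBCBABBCBABBCBBCBABBCBBCBCBBCBABBCBBCB…BCBBCBABBCBBCBCBBCBABBCBBCBABBCBABBCBBCBABBCBBCBCBBCBABBCB  (len 233)
7) BCBABBCBBCBCBBCBABBCBBCBABBCBABBCBBCBABBCBBCBCBBCBABBCBBCB…BCBBCBABBCBBCBCBBCBABBCBBCBABBCBABBCBBCBABBCBBCBCBBCBABBCB  (len 610)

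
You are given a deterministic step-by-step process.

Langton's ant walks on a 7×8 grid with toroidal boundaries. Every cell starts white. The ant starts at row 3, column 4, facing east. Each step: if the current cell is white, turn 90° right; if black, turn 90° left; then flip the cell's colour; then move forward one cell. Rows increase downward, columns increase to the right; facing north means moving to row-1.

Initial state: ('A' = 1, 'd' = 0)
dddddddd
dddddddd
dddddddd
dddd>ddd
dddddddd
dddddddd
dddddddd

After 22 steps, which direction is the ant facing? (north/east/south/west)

east

[0] dddddddd
dddddddd
dddddddd
dddd>ddd
dddddddd
dddddddd
dddddddd
[1] dddddddd
dddddddd
dddddddd
ddddAddd
ddddvddd
dddddddd
dddddddd
[2] dddddddd
dddddddd
dddddddd
ddddAddd
ddd<Addd
dddddddd
dddddddd
[3] dddddddd
dddddddd
dddddddd
ddd^Addd
dddAAddd
dddddddd
dddddddd
[4] dddddddd
dddddddd
dddddddd
dddA>ddd
dddAAddd
dddddddd
dddddddd
[5] dddddddd
dddddddd
dddd^ddd
dddAdddd
dddAAddd
dddddddd
dddddddd
[6] dddddddd
dddddddd
ddddA>dd
dddAdddd
dddAAddd
dddddddd
dddddddd
[7] dddddddd
dddddddd
ddddAAdd
dddAdvdd
dddAAddd
dddddddd
dddddddd
[8] dddddddd
dddddddd
ddddAAdd
dddA<Add
dddAAddd
dddddddd
dddddddd
[9] dddddddd
dddddddd
dddd^Add
dddAAAdd
dddAAddd
dddddddd
dddddddd
[10] dddddddd
dddddddd
ddd<dAdd
dddAAAdd
dddAAddd
dddddddd
dddddddd
[11] dddddddd
ddd^dddd
dddAdAdd
dddAAAdd
dddAAddd
dddddddd
dddddddd
[12] dddddddd
dddA>ddd
dddAdAdd
dddAAAdd
dddAAddd
dddddddd
dddddddd
[13] dddddddd
dddAAddd
dddAvAdd
dddAAAdd
dddAAddd
dddddddd
dddddddd
[14] dddddddd
dddAAddd
ddd<AAdd
dddAAAdd
dddAAddd
dddddddd
dddddddd
[15] dddddddd
dddAAddd
ddddAAdd
dddvAAdd
dddAAddd
dddddddd
dddddddd
[16] dddddddd
dddAAddd
ddddAAdd
dddd>Add
dddAAddd
dddddddd
dddddddd
[17] dddddddd
dddAAddd
dddd^Add
dddddAdd
dddAAddd
dddddddd
dddddddd
[18] dddddddd
dddAAddd
ddd<dAdd
dddddAdd
dddAAddd
dddddddd
dddddddd
[19] dddddddd
ddd^Addd
dddAdAdd
dddddAdd
dddAAddd
dddddddd
dddddddd
[20] dddddddd
dd<dAddd
dddAdAdd
dddddAdd
dddAAddd
dddddddd
dddddddd
[21] dd^ddddd
ddAdAddd
dddAdAdd
dddddAdd
dddAAddd
dddddddd
dddddddd
[22] ddA>dddd
ddAdAddd
dddAdAdd
dddddAdd
dddAAddd
dddddddd
dddddddd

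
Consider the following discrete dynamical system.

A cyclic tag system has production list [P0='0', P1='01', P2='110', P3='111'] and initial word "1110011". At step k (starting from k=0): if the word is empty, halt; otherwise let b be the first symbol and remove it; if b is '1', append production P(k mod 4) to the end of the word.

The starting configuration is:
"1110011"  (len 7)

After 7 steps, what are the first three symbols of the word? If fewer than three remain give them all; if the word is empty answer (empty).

001

step 0: "1110011"  (len 7)
step 1: "1100110"  (len 7)
step 2: "10011001"  (len 8)
step 3: "0011001110"  (len 10)
step 4: "011001110"  (len 9)
step 5: "11001110"  (len 8)
step 6: "100111001"  (len 9)
step 7: "00111001110"  (len 11)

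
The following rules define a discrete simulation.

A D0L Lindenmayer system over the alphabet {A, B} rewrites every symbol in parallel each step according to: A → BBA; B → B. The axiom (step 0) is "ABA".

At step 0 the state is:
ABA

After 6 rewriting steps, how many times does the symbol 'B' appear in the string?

25

[0] ABA
[1] BBABBBA
[2] BBBBABBBBBA
[3] BBBBBBABBBBBBBA
[4] BBBBBBBBABBBBBBBBBA
[5] BBBBBBBBBBABBBBBBBBBBBA
[6] BBBBBBBBBBBBABBBBBBBBBBBBBA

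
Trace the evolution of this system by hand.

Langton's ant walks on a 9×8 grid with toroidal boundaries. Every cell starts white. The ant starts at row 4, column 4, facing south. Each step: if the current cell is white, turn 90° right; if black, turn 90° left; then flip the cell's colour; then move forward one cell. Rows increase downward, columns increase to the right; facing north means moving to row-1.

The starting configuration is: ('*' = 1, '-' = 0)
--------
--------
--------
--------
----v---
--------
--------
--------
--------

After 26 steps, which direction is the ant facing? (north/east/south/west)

gen 0: --------
--------
--------
--------
----v---
--------
--------
--------
--------
gen 1: --------
--------
--------
--------
---<*---
--------
--------
--------
--------
gen 2: --------
--------
--------
---^----
---**---
--------
--------
--------
--------
gen 3: --------
--------
--------
---*>---
---**---
--------
--------
--------
--------
gen 4: --------
--------
--------
---**---
---*v---
--------
--------
--------
--------
gen 5: --------
--------
--------
---**---
---*->--
--------
--------
--------
--------
gen 6: --------
--------
--------
---**---
---*-*--
-----v--
--------
--------
--------
gen 7: --------
--------
--------
---**---
---*-*--
----<*--
--------
--------
--------
gen 8: --------
--------
--------
---**---
---*^*--
----**--
--------
--------
--------
gen 9: --------
--------
--------
---**---
---**>--
----**--
--------
--------
--------
gen 10: --------
--------
--------
---**^--
---**---
----**--
--------
--------
--------
gen 11: --------
--------
--------
---***>-
---**---
----**--
--------
--------
--------
gen 12: --------
--------
--------
---****-
---**-v-
----**--
--------
--------
--------
gen 13: --------
--------
--------
---****-
---**<*-
----**--
--------
--------
--------
gen 14: --------
--------
--------
---**^*-
---****-
----**--
--------
--------
--------
gen 15: --------
--------
--------
---*<-*-
---****-
----**--
--------
--------
--------
gen 16: --------
--------
--------
---*--*-
---*v**-
----**--
--------
--------
--------
gen 17: --------
--------
--------
---*--*-
---*->*-
----**--
--------
--------
--------
gen 18: --------
--------
--------
---*-^*-
---*--*-
----**--
--------
--------
--------
gen 19: --------
--------
--------
---*-*>-
---*--*-
----**--
--------
--------
--------
gen 20: --------
--------
------^-
---*-*--
---*--*-
----**--
--------
--------
--------
gen 21: --------
--------
------*>
---*-*--
---*--*-
----**--
--------
--------
--------
gen 22: --------
--------
------**
---*-*-v
---*--*-
----**--
--------
--------
--------
gen 23: --------
--------
------**
---*-*<*
---*--*-
----**--
--------
--------
--------
gen 24: --------
--------
------^*
---*-***
---*--*-
----**--
--------
--------
--------
gen 25: --------
--------
-----<-*
---*-***
---*--*-
----**--
--------
--------
--------
gen 26: --------
-----^--
-----*-*
---*-***
---*--*-
----**--
--------
--------
--------

north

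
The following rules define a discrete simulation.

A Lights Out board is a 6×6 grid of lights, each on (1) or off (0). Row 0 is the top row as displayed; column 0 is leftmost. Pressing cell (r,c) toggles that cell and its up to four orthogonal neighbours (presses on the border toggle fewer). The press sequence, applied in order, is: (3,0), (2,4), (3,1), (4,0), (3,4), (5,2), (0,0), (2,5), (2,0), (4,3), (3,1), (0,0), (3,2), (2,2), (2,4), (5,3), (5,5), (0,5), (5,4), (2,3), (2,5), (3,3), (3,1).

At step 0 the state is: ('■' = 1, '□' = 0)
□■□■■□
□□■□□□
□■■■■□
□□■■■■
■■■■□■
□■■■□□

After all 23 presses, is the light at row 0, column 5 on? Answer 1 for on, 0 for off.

1

t=0: □■□■■□
□□■□□□
□■■■■□
□□■■■■
■■■■□■
□■■■□□
t=1: □■□■■□
□□■□□□
■■■■■□
■■■■■■
□■■■□■
□■■■□□
t=2: □■□■■□
□□■□■□
■■■□□■
■■■■□■
□■■■□■
□■■■□□
t=3: □■□■■□
□□■□■□
■□■□□■
□□□■□■
□□■■□■
□■■■□□
t=4: □■□■■□
□□■□■□
■□■□□■
■□□■□■
■■■■□■
■■■■□□
t=5: □■□■■□
□□■□■□
■□■□■■
■□□□■□
■■■■■■
■■■■□□
t=6: □■□■■□
□□■□■□
■□■□■■
■□□□■□
■■□■■■
■□□□□□
t=7: ■□□■■□
■□■□■□
■□■□■■
■□□□■□
■■□■■■
■□□□□□
t=8: ■□□■■□
■□■□■■
■□■□□□
■□□□■■
■■□■■■
■□□□□□
t=9: ■□□■■□
□□■□■■
□■■□□□
□□□□■■
■■□■■■
■□□□□□
t=10: ■□□■■□
□□■□■■
□■■□□□
□□□■■■
■■■□□■
■□□■□□
t=11: ■□□■■□
□□■□■■
□□■□□□
■■■■■■
■□■□□■
■□□■□□
t=12: □■□■■□
■□■□■■
□□■□□□
■■■■■■
■□■□□■
■□□■□□
t=13: □■□■■□
■□■□■■
□□□□□□
■□□□■■
■□□□□■
■□□■□□
t=14: □■□■■□
■□□□■■
□■■■□□
■□■□■■
■□□□□■
■□□■□□
t=15: □■□■■□
■□□□□■
□■■□■■
■□■□□■
■□□□□■
■□□■□□
t=16: □■□■■□
■□□□□■
□■■□■■
■□■□□■
■□□■□■
■□■□■□
t=17: □■□■■□
■□□□□■
□■■□■■
■□■□□■
■□□■□□
■□■□□■
t=18: □■□■□■
■□□□□□
□■■□■■
■□■□□■
■□□■□□
■□■□□■
t=19: □■□■□■
■□□□□□
□■■□■■
■□■□□■
■□□■■□
■□■■■□
t=20: □■□■□■
■□□■□□
□■□■□■
■□■■□■
■□□■■□
■□■■■□
t=21: □■□■□■
■□□■□■
□■□■■□
■□■■□□
■□□■■□
■□■■■□
t=22: □■□■□■
■□□■□■
□■□□■□
■□□□■□
■□□□■□
■□■■■□
t=23: □■□■□■
■□□■□■
□□□□■□
□■■□■□
■■□□■□
■□■■■□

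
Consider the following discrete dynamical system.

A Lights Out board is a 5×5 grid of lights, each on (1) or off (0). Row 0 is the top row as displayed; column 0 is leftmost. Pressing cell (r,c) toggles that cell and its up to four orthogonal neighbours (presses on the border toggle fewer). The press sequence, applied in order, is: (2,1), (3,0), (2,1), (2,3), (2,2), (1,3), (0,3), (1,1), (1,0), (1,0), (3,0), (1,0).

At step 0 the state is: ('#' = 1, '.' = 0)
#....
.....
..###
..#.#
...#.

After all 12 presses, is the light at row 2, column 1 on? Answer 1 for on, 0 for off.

0

0) #....
.....
..###
..#.#
...#.
1) #....
.#...
##.##
.##.#
...#.
2) #....
.#...
.#.##
#.#.#
#..#.
3) #....
.....
#.###
###.#
#..#.
4) #....
...#.
#....
#####
#..#.
5) #....
..##.
####.
##.##
#..#.
6) #..#.
....#
###..
##.##
#..#.
7) #.#.#
...##
###..
##.##
#..#.
8) ###.#
#####
#.#..
##.##
#..#.
9) .##.#
..###
..#..
##.##
#..#.
10) ###.#
#####
#.#..
##.##
#..#.
11) ###.#
#####
..#..
...##
...#.
12) .##.#
..###
#.#..
...##
...#.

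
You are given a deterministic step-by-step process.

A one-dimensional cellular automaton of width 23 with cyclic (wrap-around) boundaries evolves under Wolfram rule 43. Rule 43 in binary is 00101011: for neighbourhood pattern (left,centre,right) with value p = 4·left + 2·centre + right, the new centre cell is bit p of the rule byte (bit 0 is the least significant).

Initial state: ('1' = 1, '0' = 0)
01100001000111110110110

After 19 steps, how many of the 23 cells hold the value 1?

[0] 01100001000111110110110
[1] 11001110011100001101100
[2] 10011000110001111011001
[3] 00110011100111000110011
[4] 01100110001100011100110
[5] 11001100111001110001100
[6] 10011001100011000111001
[7] 00110011001110011100011
[8] 01100110011000110001110
[9] 11001100110011100111000
[10] 10011001100110001100011
[11] 00110011001100111001110
[12] 11100110011001100011000
[13] 10001100110011001110011
[14] 00111001100110011000110
[15] 11100011001100110011100
[16] 10001110011001100110001
[17] 00111000110011001100111
[18] 01100011100110011001100
[19] 11001110001100110011001

12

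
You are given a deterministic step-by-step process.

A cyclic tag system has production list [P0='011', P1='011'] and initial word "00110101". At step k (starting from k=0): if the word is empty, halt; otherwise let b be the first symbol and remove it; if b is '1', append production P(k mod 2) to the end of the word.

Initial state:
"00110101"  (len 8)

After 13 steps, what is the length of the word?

gen 0: "00110101"  (len 8)
gen 1: "0110101"  (len 7)
gen 2: "110101"  (len 6)
gen 3: "10101011"  (len 8)
gen 4: "0101011011"  (len 10)
gen 5: "101011011"  (len 9)
gen 6: "01011011011"  (len 11)
gen 7: "1011011011"  (len 10)
gen 8: "011011011011"  (len 12)
gen 9: "11011011011"  (len 11)
gen 10: "1011011011011"  (len 13)
gen 11: "011011011011011"  (len 15)
gen 12: "11011011011011"  (len 14)
gen 13: "1011011011011011"  (len 16)

16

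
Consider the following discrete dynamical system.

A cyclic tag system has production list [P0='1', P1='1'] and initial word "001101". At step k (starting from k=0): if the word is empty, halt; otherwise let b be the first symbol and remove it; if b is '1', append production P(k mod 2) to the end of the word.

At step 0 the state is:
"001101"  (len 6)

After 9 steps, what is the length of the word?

3

0) "001101"  (len 6)
1) "01101"  (len 5)
2) "1101"  (len 4)
3) "1011"  (len 4)
4) "0111"  (len 4)
5) "111"  (len 3)
6) "111"  (len 3)
7) "111"  (len 3)
8) "111"  (len 3)
9) "111"  (len 3)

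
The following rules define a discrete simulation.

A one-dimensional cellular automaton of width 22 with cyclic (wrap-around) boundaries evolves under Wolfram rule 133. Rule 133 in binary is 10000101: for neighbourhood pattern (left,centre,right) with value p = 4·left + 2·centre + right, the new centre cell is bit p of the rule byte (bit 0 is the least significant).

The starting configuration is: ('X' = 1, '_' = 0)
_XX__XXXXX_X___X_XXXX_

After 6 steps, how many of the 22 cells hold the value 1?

[0] _XX__XXXXX_X___X_XXXX_
[1] ______XXX__X_X_X__XX__
[2] XXXXX__X___X_X_X_____X
[3] XXXX___X_X_X_X_X_XXX__
[4] _XX__X_X_X_X_X_X__X___
[5] _____X_X_X_X_X_X__X_XX
[6] _XXX_X_X_X_X_X_X__X___

10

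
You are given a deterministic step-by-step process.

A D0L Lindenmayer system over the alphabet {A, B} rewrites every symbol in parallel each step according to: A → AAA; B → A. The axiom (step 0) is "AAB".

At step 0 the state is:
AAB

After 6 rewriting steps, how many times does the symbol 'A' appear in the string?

1701

[0] AAB
[1] AAAAAAA
[2] AAAAAAAAAAAAAAAAAAAAA
[3] AAAAAAAAAAAAAAAAAAAAAAAAAAAAAAAAAAAAAAAAAAAAAAAAAAAAAAAAAAAAAAA
[4] AAAAAAAAAAAAAAAAAAAAAAAAAAAAAAAAAAAAAAAAAAAAAAAAAAAAAAAAAA…AAAAAAAAAAAAAAAAAAAAAAAAAAAAAAAAAAAAAAAAAAAAAAAAAAAAAAAAAA  (len 189)
[5] AAAAAAAAAAAAAAAAAAAAAAAAAAAAAAAAAAAAAAAAAAAAAAAAAAAAAAAAAA…AAAAAAAAAAAAAAAAAAAAAAAAAAAAAAAAAAAAAAAAAAAAAAAAAAAAAAAAAA  (len 567)
[6] AAAAAAAAAAAAAAAAAAAAAAAAAAAAAAAAAAAAAAAAAAAAAAAAAAAAAAAAAA…AAAAAAAAAAAAAAAAAAAAAAAAAAAAAAAAAAAAAAAAAAAAAAAAAAAAAAAAAA  (len 1701)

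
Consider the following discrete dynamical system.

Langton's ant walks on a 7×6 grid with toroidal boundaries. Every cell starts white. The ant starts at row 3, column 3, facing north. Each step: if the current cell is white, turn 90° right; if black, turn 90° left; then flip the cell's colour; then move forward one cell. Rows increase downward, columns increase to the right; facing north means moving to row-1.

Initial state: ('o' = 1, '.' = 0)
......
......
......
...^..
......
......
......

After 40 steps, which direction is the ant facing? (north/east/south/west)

north

0) ......
......
......
...^..
......
......
......
1) ......
......
......
...o>.
......
......
......
2) ......
......
......
...oo.
....v.
......
......
3) ......
......
......
...oo.
...<o.
......
......
4) ......
......
......
...^o.
...oo.
......
......
5) ......
......
......
..<.o.
...oo.
......
......
6) ......
......
..^...
..o.o.
...oo.
......
......
7) ......
......
..o>..
..o.o.
...oo.
......
......
8) ......
......
..oo..
..ovo.
...oo.
......
......
9) ......
......
..oo..
..<oo.
...oo.
......
......
10) ......
......
..oo..
...oo.
..voo.
......
......
11) ......
......
..oo..
...oo.
.<ooo.
......
......
12) ......
......
..oo..
.^.oo.
.oooo.
......
......
13) ......
......
..oo..
.o>oo.
.oooo.
......
......
14) ......
......
..oo..
.oooo.
.ovoo.
......
......
15) ......
......
..oo..
.oooo.
.o.>o.
......
......
16) ......
......
..oo..
.oo^o.
.o..o.
......
......
17) ......
......
..oo..
.o<.o.
.o..o.
......
......
18) ......
......
..oo..
.o..o.
.ov.o.
......
......
19) ......
......
..oo..
.o..o.
.<o.o.
......
......
20) ......
......
..oo..
.o..o.
..o.o.
.v....
......
21) ......
......
..oo..
.o..o.
..o.o.
<o....
......
22) ......
......
..oo..
.o..o.
^.o.o.
oo....
......
23) ......
......
..oo..
.o..o.
o>o.o.
oo....
......
24) ......
......
..oo..
.o..o.
ooo.o.
ov....
......
25) ......
......
..oo..
.o..o.
ooo.o.
o.>...
......
26) ......
......
..oo..
.o..o.
ooo.o.
o.o...
..v...
27) ......
......
..oo..
.o..o.
ooo.o.
o.o...
.<o...
28) ......
......
..oo..
.o..o.
ooo.o.
o^o...
.oo...
29) ......
......
..oo..
.o..o.
ooo.o.
oo>...
.oo...
30) ......
......
..oo..
.o..o.
oo^.o.
oo....
.oo...
31) ......
......
..oo..
.o..o.
o<..o.
oo....
.oo...
32) ......
......
..oo..
.o..o.
o...o.
ov....
.oo...
33) ......
......
..oo..
.o..o.
o...o.
o.>...
.oo...
34) ......
......
..oo..
.o..o.
o...o.
o.o...
.ov...
35) ......
......
..oo..
.o..o.
o...o.
o.o...
.o.>..
36) ...v..
......
..oo..
.o..o.
o...o.
o.o...
.o.o..
37) ..<o..
......
..oo..
.o..o.
o...o.
o.o...
.o.o..
38) ..oo..
......
..oo..
.o..o.
o...o.
o.o...
.o^o..
39) ..oo..
......
..oo..
.o..o.
o...o.
o.o...
.oo>..
40) ..oo..
......
..oo..
.o..o.
o...o.
o.o^..
.oo...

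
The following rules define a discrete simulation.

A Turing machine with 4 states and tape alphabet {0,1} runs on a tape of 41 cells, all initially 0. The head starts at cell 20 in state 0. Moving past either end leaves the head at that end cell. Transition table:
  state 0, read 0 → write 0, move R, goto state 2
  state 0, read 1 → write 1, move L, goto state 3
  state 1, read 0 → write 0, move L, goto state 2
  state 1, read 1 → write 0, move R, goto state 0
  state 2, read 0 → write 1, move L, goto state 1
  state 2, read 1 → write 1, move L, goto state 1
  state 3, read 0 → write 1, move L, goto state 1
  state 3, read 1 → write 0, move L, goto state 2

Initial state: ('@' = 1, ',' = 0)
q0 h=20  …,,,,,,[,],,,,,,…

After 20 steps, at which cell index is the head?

t=0: q0 h=20  …,,,,,,[,],,,,,,…
t=1: q2 h=21  …,,,,,,[,],,,,,,…
t=2: q1 h=20  …,,,,,,[,]@,,,,,…
t=3: q2 h=19  …,,,,,,[,],@,,,,…
t=4: q1 h=18  …,,,,,,[,]@,@,,,…
t=5: q2 h=17  …,,,,,,[,],@,@,,…
t=6: q1 h=16  …,,,,,,[,]@,@,@,…
t=7: q2 h=15  …,,,,,,[,],@,@,@…
t=8: q1 h=14  …,,,,,,[,]@,@,@,…
t=9: q2 h=13  …,,,,,,[,],@,@,@…
t=10: q1 h=12  …,,,,,,[,]@,@,@,…
t=11: q2 h=11  …,,,,,,[,],@,@,@…
t=12: q1 h=10  …,,,,,,[,]@,@,@,…
t=13: q2 h= 9  …,,,,,,[,],@,@,@…
t=14: q1 h= 8  …,,,,,,[,]@,@,@,…
t=15: q2 h= 7  …,,,,,,[,],@,@,@…
t=16: q1 h= 6  |,,,,,,[,]@,@,@,…
t=17: q2 h= 5  |,,,,,[,],@,@,@…
t=18: q1 h= 4  |,,,,[,]@,@,@,…
t=19: q2 h= 3  |,,,[,],@,@,@…
t=20: q1 h= 2  |,,[,]@,@,@,…

2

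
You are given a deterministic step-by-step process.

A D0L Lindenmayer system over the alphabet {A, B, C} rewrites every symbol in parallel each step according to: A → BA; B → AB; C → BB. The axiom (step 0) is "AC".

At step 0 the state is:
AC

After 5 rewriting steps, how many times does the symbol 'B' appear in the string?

k=0  AC
k=1  BABB
k=2  ABBAABAB
k=3  BAABABBABAABBAAB
k=4  ABBABAABBAABABBAABBABAABABBABAAB
k=5  BAABABBAABBABAABABBABAABBAABABBABAABABBAABBABAABBAABABBAABBABAAB

32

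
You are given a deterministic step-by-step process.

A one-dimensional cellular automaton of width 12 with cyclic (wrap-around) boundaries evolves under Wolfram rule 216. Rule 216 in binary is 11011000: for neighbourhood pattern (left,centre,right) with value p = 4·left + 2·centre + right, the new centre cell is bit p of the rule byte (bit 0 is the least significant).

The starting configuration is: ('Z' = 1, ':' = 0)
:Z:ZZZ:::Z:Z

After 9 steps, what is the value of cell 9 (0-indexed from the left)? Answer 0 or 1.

1

0) :Z:ZZZ:::Z:Z
1) :::ZZZZ:::::
2) :::ZZZZZ::::
3) :::ZZZZZZ:::
4) :::ZZZZZZZ::
5) :::ZZZZZZZZ:
6) :::ZZZZZZZZZ
7) Z::ZZZZZZZZZ
8) ZZ:ZZZZZZZZZ
9) ZZ:ZZZZZZZZZ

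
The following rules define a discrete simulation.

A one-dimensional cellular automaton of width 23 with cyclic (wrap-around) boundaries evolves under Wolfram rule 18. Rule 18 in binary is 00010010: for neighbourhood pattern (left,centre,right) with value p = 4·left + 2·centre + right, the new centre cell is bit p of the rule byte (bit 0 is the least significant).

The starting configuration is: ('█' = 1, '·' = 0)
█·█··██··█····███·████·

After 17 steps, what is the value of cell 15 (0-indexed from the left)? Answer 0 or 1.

k=0  █·█··██··█····███·████·
k=1  ···██··██·█··█·········
k=2  ··█··██····██·█········
k=3  ·█·██··█··█····█·······
k=4  █····██·██·█··█·█······
k=5  ·█··█·······██···█····█
k=6  ··██·█·····█··█·█·█··█·
k=7  ·█····█···█·██·····██·█
k=8  ··█··█·█·█····█···█····
k=9  ·█·██·····█··█·█·█·█···
k=10  █····█···█·██·······█··
k=11  ·█··█·█·█····█·····█·██
k=12  ··██·····█··█·█···█····
k=13  ·█··█···█·██···█·█·█···
k=14  █·██·█·█····█·█·····█··
k=15  ········█··█···█···█·██
k=16  █······█·██·█·█·█·█····
k=17  ·█····█············█··█

0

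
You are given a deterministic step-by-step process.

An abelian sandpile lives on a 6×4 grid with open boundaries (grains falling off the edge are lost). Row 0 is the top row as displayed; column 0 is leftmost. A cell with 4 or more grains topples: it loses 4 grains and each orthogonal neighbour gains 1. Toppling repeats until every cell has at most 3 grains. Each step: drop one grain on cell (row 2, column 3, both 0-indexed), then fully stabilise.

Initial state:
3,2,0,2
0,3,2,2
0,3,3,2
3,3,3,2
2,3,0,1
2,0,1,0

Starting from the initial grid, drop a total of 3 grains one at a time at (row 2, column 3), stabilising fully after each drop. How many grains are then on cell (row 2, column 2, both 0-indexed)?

0

gen 0: 3,2,0,2
0,3,2,2
0,3,3,2
3,3,3,2
2,3,0,1
2,0,1,0
gen 1: 3,2,0,2
0,3,2,2
0,3,3,3
3,3,3,2
2,3,0,1
2,0,1,0
gen 2: 3,3,1,3
1,1,1,0
2,2,3,3
1,3,2,0
0,1,2,2
3,1,1,0
gen 3: 3,3,1,3
1,1,2,1
2,3,0,1
1,3,3,1
0,1,2,2
3,1,1,0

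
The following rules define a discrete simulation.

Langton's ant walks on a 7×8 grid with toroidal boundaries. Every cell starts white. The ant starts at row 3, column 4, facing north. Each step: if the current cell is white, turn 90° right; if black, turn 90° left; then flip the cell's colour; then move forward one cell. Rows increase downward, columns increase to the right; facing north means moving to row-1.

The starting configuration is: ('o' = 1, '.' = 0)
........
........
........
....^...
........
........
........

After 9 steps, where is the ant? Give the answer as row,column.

step 0: ........
........
........
....^...
........
........
........
step 1: ........
........
........
....o>..
........
........
........
step 2: ........
........
........
....oo..
.....v..
........
........
step 3: ........
........
........
....oo..
....<o..
........
........
step 4: ........
........
........
....^o..
....oo..
........
........
step 5: ........
........
........
...<.o..
....oo..
........
........
step 6: ........
........
...^....
...o.o..
....oo..
........
........
step 7: ........
........
...o>...
...o.o..
....oo..
........
........
step 8: ........
........
...oo...
...ovo..
....oo..
........
........
step 9: ........
........
...oo...
...<oo..
....oo..
........
........

3,3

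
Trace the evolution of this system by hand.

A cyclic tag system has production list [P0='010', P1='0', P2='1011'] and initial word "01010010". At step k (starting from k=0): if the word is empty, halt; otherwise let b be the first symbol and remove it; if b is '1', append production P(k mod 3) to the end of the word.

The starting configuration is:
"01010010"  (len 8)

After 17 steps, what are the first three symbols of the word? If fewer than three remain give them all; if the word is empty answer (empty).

(empty)

k=0  "01010010"  (len 8)
k=1  "1010010"  (len 7)
k=2  "0100100"  (len 7)
k=3  "100100"  (len 6)
k=4  "00100010"  (len 8)
k=5  "0100010"  (len 7)
k=6  "100010"  (len 6)
k=7  "00010010"  (len 8)
k=8  "0010010"  (len 7)
k=9  "010010"  (len 6)
k=10  "10010"  (len 5)
k=11  "00100"  (len 5)
k=12  "0100"  (len 4)
k=13  "100"  (len 3)
k=14  "000"  (len 3)
k=15  "00"  (len 2)
k=16  "0"  (len 1)
k=17  (halted — word empty)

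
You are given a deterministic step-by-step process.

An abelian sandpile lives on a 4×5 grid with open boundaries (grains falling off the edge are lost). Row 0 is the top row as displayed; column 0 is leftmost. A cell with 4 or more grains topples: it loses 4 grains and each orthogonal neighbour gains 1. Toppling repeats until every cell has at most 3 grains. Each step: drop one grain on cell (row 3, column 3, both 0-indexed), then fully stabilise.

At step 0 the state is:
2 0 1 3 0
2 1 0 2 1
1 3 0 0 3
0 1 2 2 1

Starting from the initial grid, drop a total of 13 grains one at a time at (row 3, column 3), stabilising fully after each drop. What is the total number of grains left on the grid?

30

gen 0: 2 0 1 3 0
2 1 0 2 1
1 3 0 0 3
0 1 2 2 1
gen 1: 2 0 1 3 0
2 1 0 2 1
1 3 0 0 3
0 1 2 3 1
gen 2: 2 0 1 3 0
2 1 0 2 1
1 3 0 1 3
0 1 3 0 2
gen 3: 2 0 1 3 0
2 1 0 2 1
1 3 0 1 3
0 1 3 1 2
gen 4: 2 0 1 3 0
2 1 0 2 1
1 3 0 1 3
0 1 3 2 2
gen 5: 2 0 1 3 0
2 1 0 2 1
1 3 0 1 3
0 1 3 3 2
gen 6: 2 0 1 3 0
2 1 0 2 1
1 3 1 2 3
0 2 0 1 3
gen 7: 2 0 1 3 0
2 1 0 2 1
1 3 1 2 3
0 2 0 2 3
gen 8: 2 0 1 3 0
2 1 0 2 1
1 3 1 2 3
0 2 0 3 3
gen 9: 2 0 1 3 0
2 1 0 3 2
1 3 2 0 1
0 2 1 2 1
gen 10: 2 0 1 3 0
2 1 0 3 2
1 3 2 0 1
0 2 1 3 1
gen 11: 2 0 1 3 0
2 1 0 3 2
1 3 2 1 1
0 2 2 0 2
gen 12: 2 0 1 3 0
2 1 0 3 2
1 3 2 1 1
0 2 2 1 2
gen 13: 2 0 1 3 0
2 1 0 3 2
1 3 2 1 1
0 2 2 2 2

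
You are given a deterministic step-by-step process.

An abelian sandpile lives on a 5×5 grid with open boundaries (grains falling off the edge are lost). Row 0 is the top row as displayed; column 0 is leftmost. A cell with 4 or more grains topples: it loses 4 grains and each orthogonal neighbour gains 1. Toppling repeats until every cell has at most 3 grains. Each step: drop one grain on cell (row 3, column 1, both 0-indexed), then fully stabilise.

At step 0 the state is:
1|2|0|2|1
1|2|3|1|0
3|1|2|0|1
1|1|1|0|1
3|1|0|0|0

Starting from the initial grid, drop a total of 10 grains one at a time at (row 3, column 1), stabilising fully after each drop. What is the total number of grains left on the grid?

38

t=0: 1|2|0|2|1
1|2|3|1|0
3|1|2|0|1
1|1|1|0|1
3|1|0|0|0
t=1: 1|2|0|2|1
1|2|3|1|0
3|1|2|0|1
1|2|1|0|1
3|1|0|0|0
t=2: 1|2|0|2|1
1|2|3|1|0
3|1|2|0|1
1|3|1|0|1
3|1|0|0|0
t=3: 1|2|0|2|1
1|2|3|1|0
3|2|2|0|1
2|0|2|0|1
3|2|0|0|0
t=4: 1|2|0|2|1
1|2|3|1|0
3|2|2|0|1
2|1|2|0|1
3|2|0|0|0
t=5: 1|2|0|2|1
1|2|3|1|0
3|2|2|0|1
2|2|2|0|1
3|2|0|0|0
t=6: 1|2|0|2|1
1|2|3|1|0
3|2|2|0|1
2|3|2|0|1
3|2|0|0|0
t=7: 1|2|0|2|1
1|2|3|1|0
3|3|2|0|1
3|0|3|0|1
3|3|0|0|0
t=8: 1|2|0|2|1
1|2|3|1|0
3|3|2|0|1
3|1|3|0|1
3|3|0|0|0
t=9: 1|2|0|2|1
1|2|3|1|0
3|3|2|0|1
3|2|3|0|1
3|3|0|0|0
t=10: 1|2|0|2|1
1|2|3|1|0
3|3|2|0|1
3|3|3|0|1
3|3|0|0|0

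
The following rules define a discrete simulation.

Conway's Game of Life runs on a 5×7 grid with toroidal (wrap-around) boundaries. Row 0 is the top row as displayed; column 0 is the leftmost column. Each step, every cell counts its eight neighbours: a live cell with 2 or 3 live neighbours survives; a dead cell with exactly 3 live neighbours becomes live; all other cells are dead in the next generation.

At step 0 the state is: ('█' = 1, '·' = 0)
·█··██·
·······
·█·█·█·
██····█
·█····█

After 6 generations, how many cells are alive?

0) ·█··██·
·······
·█·█·█·
██····█
·█····█
1) █····█·
··█··█·
·██···█
·█···██
·██···█
2) █·█··█·
█·█··█·
·██···█
·····██
·██····
3) █·██···
█·██·█·
·██····
·····██
███··█·
4) █······
█···█·█
██████·
·····██
█·████·
5) █······
··█·█··
·███···
·······
██·███·
6) █·█··██
··█····
·███···
█······
██··█·█

13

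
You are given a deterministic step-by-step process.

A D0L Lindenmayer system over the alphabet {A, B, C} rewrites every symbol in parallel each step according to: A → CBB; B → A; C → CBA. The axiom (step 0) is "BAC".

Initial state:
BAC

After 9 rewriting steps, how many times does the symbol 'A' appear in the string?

0) BAC
1) ACBBCBA
2) CBBCBAAACBAACBB
3) CBAAACBAACBBCBBCBBCBAACBBCBBCBAAA
4) CBAACBBCBBCBBCBAACBBCBBCBAAACBAAACBAAACBAACBBCBBCBAAACBAAACBAACBBCBBCBB
5) CBAACBBCBBCBAAACBAAACBAAACBAACBBCBBCBAAACBAAACBAACBBCBBCBB…AACBAAACBAACBBCBBCBBCBAACBBCBBCBBCBAACBBCBBCBAAACBAAACBAAA  (len 155)
6) CBAACBBCBBCBAAACBAAACBAACBBCBBCBBCBAACBBCBBCBBCBAACBBCBBCB…BAACBBCBBCBAAACBAAACBAACBBCBBCBBCBAACBBCBBCBBCBAACBBCBBCBB  (len 335)
7) CBAACBBCBBCBAAACBAAACBAACBBCBBCBBCBAACBBCBBCBBCBAACBBCBBCB…AAACBAAACBAACBBCBBCBAAACBAAACBAAACBAACBBCBBCBAAACBAAACBAAA  (len 729)
8) CBAACBBCBBCBAAACBAAACBAACBBCBBCBBCBAACBBCBBCBBCBAACBBCBBCB…BAACBBCBBCBAAACBAAACBAACBBCBBCBBCBAACBBCBBCBBCBAACBBCBBCBB  (len 1579)
9) CBAACBBCBBCBAAACBAAACBAACBBCBBCBBCBAACBBCBBCBBCBAACBBCBBCB…AAACBAAACBAACBBCBBCBAAACBAAACBAAACBAACBBCBBCBAAACBAAACBAAA  (len 3431)

1078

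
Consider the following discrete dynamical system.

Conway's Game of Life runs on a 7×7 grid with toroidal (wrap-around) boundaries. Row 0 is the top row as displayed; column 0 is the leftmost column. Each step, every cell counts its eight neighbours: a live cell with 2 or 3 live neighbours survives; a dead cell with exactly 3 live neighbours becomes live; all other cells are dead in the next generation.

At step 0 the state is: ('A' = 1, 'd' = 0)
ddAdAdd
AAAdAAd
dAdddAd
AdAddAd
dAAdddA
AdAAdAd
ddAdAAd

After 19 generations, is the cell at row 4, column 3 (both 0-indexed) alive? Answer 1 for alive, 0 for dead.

0

k=0  ddAdAdd
AAAdAAd
dAdddAd
AdAddAd
dAAdddA
AdAAdAd
ddAdAAd
k=1  ddAdddA
AdAdAAA
dddAdAd
AdAddAd
ddddAAd
AddddAd
ddAddAA
k=2  ddAdAdd
AAAdAdd
AdAAddd
dddAdAd
dAddAAd
ddddddd
AAdddAd
k=3  ddAdAAA
AdddAdd
AdddddA
dAdAdAA
ddddAAd
AAddAAA
dAddddd
k=4  AAdAAAA
AAdAAdd
dAddAdd
ddddddd
dAAAddd
AAddAdA
dAAAddd
k=5  dddddAA
ddddddd
AAAAAdd
dAdAddd
dAAAddd
ddddAdd
ddddddd
k=6  ddddddd
AAAAAAA
AAdAAdd
ddddddd
dAdAAdd
ddAAddd
dddddAd
k=7  AAAAddd
dddddAA
ddddddd
AAddddd
dddAAdd
ddAAddd
ddddddd
k=8  AAAdddA
AAAdddA
AdddddA
ddddddd
dAdAAdd
ddAAAdd
ddddddd
k=9  ddAdddA
ddAddAd
ddddddA
Adddddd
ddddAdd
ddAdAdd
Adddddd
k=10  dAddddA
dddddAA
ddddddA
ddddddd
dddAddd
dddAddd
dAdAddd
k=11  ddAddAA
dddddAA
dddddAA
ddddddd
ddddddd
dddAAdd
Adddddd
k=12  AddddAd
AdddAdd
dddddAA
ddddddd
ddddddd
ddddddd
dddAAAA
k=13  AddAddd
AdddAdd
dddddAA
ddddddd
ddddddd
ddddAAd
ddddAAA
k=14  AddAddd
AdddAAd
dddddAA
ddddddd
ddddddd
ddddAdA
dddAddA
k=15  AddAdAd
AdddAAd
ddddAAA
ddddddd
ddddddd
dddddAd
AddAAAA
k=16  AAdAddd
AddAddd
ddddAdA
dddddAd
ddddddd
dddddAd
AddAddd
k=17  AAdAAdA
AAAAAdA
ddddAAA
dddddAd
ddddddd
ddddddd
AAAdAdA
k=18  ddddddd
ddddddd
dAAdddd
ddddAAA
ddddddd
AAddddd
ddAdAdA
k=19  ddddddd
ddddddd
dddddAd
dddddAd
AddddAA
AAddddd
AAddddd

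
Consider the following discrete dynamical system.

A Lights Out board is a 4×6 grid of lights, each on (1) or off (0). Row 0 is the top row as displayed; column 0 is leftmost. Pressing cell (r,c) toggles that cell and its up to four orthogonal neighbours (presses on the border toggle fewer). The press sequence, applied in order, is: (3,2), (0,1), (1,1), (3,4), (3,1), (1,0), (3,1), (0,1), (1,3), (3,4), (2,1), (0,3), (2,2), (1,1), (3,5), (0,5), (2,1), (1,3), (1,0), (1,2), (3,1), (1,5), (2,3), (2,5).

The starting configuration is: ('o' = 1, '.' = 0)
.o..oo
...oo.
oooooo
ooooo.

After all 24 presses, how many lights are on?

13

step 0: .o..oo
...oo.
oooooo
ooooo.
step 1: .o..oo
...oo.
oo.ooo
o...o.
step 2: o.o.oo
.o.oo.
oo.ooo
o...o.
step 3: ooo.oo
o.ooo.
o..ooo
o...o.
step 4: ooo.oo
o.ooo.
o..o.o
o..o.o
step 5: ooo.oo
o.ooo.
oo.o.o
.ooo.o
step 6: .oo.oo
.oooo.
.o.o.o
.ooo.o
step 7: .oo.oo
.oooo.
...o.o
o..o.o
step 8: o...oo
..ooo.
...o.o
o..o.o
step 9: o..ooo
......
.....o
o..o.o
step 10: o..ooo
......
....oo
o...o.
step 11: o..ooo
.o....
ooo.oo
oo..o.
step 12: o.o..o
.o.o..
ooo.oo
oo..o.
step 13: o.o..o
.ooo..
o..ooo
ooo.o.
step 14: ooo..o
o..o..
oo.ooo
ooo.o.
step 15: ooo..o
o..o..
oo.oo.
ooo..o
step 16: ooo.o.
o..o.o
oo.oo.
ooo..o
step 17: ooo.o.
oo.o.o
..ooo.
o.o..o
step 18: ooooo.
ooo.oo
..o.o.
o.o..o
step 19: .oooo.
..o.oo
o.o.o.
o.o..o
step 20: .o.oo.
.o.ooo
o...o.
o.o..o
step 21: .o.oo.
.o.ooo
oo..o.
.o...o
step 22: .o.ooo
.o.o..
oo..oo
.o...o
step 23: .o.ooo
.o....
oooo.o
.o.o.o
step 24: .o.ooo
.o...o
ooooo.
.o.o..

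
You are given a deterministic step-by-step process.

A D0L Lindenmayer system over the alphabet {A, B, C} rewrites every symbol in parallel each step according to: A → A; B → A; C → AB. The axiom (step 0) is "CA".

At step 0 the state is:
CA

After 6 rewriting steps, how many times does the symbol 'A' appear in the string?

3

step 0: CA
step 1: ABA
step 2: AAA
step 3: AAA
step 4: AAA
step 5: AAA
step 6: AAA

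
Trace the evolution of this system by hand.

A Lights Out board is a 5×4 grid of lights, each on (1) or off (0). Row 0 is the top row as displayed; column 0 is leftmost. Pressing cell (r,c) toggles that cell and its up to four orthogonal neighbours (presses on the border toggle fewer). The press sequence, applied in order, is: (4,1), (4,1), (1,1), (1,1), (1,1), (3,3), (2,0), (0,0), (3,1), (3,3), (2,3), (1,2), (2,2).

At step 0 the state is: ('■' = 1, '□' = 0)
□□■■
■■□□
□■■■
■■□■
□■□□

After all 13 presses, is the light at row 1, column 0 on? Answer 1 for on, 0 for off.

gen 0: □□■■
■■□□
□■■■
■■□■
□■□□
gen 1: □□■■
■■□□
□■■■
■□□■
■□■□
gen 2: □□■■
■■□□
□■■■
■■□■
□■□□
gen 3: □■■■
□□■□
□□■■
■■□■
□■□□
gen 4: □□■■
■■□□
□■■■
■■□■
□■□□
gen 5: □■■■
□□■□
□□■■
■■□■
□■□□
gen 6: □■■■
□□■□
□□■□
■■■□
□■□■
gen 7: □■■■
■□■□
■■■□
□■■□
□■□■
gen 8: ■□■■
□□■□
■■■□
□■■□
□■□■
gen 9: ■□■■
□□■□
■□■□
■□□□
□□□■
gen 10: ■□■■
□□■□
■□■■
■□■■
□□□□
gen 11: ■□■■
□□■■
■□□□
■□■□
□□□□
gen 12: ■□□■
□■□□
■□■□
■□■□
□□□□
gen 13: ■□□■
□■■□
■■□■
■□□□
□□□□

0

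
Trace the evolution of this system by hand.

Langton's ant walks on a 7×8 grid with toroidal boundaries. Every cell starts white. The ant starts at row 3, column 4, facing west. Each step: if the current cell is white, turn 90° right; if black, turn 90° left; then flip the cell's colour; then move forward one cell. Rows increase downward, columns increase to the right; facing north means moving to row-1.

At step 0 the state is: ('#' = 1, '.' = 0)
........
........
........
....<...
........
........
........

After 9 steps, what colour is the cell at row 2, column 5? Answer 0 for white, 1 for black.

[0] ........
........
........
....<...
........
........
........
[1] ........
........
....^...
....#...
........
........
........
[2] ........
........
....#>..
....#...
........
........
........
[3] ........
........
....##..
....#v..
........
........
........
[4] ........
........
....##..
....<#..
........
........
........
[5] ........
........
....##..
.....#..
....v...
........
........
[6] ........
........
....##..
.....#..
...<#...
........
........
[7] ........
........
....##..
...^.#..
...##...
........
........
[8] ........
........
....##..
...#>#..
...##...
........
........
[9] ........
........
....##..
...###..
...#v...
........
........

1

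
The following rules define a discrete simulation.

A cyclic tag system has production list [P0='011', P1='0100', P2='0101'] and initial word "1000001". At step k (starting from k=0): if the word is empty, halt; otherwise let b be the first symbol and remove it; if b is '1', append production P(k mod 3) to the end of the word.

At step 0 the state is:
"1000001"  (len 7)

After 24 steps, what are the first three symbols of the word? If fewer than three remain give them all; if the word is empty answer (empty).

0) "1000001"  (len 7)
1) "000001011"  (len 9)
2) "00001011"  (len 8)
3) "0001011"  (len 7)
4) "001011"  (len 6)
5) "01011"  (len 5)
6) "1011"  (len 4)
7) "011011"  (len 6)
8) "11011"  (len 5)
9) "10110101"  (len 8)
10) "0110101011"  (len 10)
11) "110101011"  (len 9)
12) "101010110101"  (len 12)
13) "01010110101011"  (len 14)
14) "1010110101011"  (len 13)
15) "0101101010110101"  (len 16)
16) "101101010110101"  (len 15)
17) "011010101101010100"  (len 18)
18) "11010101101010100"  (len 17)
19) "1010101101010100011"  (len 19)
20) "0101011010101000110100"  (len 22)
21) "101011010101000110100"  (len 21)
22) "01011010101000110100011"  (len 23)
23) "1011010101000110100011"  (len 22)
24) "0110101010001101000110101"  (len 25)

011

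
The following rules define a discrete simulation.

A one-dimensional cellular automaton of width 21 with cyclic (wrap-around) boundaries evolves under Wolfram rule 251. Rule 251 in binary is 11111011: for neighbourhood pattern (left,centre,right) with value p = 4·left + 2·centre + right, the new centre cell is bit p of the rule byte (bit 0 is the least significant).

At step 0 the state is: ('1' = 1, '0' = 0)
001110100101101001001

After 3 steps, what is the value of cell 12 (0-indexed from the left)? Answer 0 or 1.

1

0) 001110100101101001001
1) 111111011011110110110
2) 111111111111111111111
3) 111111111111111111111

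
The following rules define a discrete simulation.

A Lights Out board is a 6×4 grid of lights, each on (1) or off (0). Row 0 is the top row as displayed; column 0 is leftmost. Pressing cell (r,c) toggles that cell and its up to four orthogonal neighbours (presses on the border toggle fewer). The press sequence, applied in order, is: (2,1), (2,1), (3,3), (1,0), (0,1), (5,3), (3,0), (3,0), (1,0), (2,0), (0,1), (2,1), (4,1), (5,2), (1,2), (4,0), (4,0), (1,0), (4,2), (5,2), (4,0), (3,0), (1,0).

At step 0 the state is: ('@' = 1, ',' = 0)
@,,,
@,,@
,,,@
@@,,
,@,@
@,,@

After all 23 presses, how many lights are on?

step 0: @,,,
@,,@
,,,@
@@,,
,@,@
@,,@
step 1: @,,,
@@,@
@@@@
@,,,
,@,@
@,,@
step 2: @,,,
@,,@
,,,@
@@,,
,@,@
@,,@
step 3: @,,,
@,,@
,,,,
@@@@
,@,,
@,,@
step 4: ,,,,
,@,@
@,,,
@@@@
,@,,
@,,@
step 5: @@@,
,,,@
@,,,
@@@@
,@,,
@,,@
step 6: @@@,
,,,@
@,,,
@@@@
,@,@
@,@,
step 7: @@@,
,,,@
,,,,
,,@@
@@,@
@,@,
step 8: @@@,
,,,@
@,,,
@@@@
,@,@
@,@,
step 9: ,@@,
@@,@
,,,,
@@@@
,@,@
@,@,
step 10: ,@@,
,@,@
@@,,
,@@@
,@,@
@,@,
step 11: @,,,
,,,@
@@,,
,@@@
,@,@
@,@,
step 12: @,,,
,@,@
,,@,
,,@@
,@,@
@,@,
step 13: @,,,
,@,@
,,@,
,@@@
@,@@
@@@,
step 14: @,,,
,@,@
,,@,
,@@@
@,,@
@,,@
step 15: @,@,
,,@,
,,,,
,@@@
@,,@
@,,@
step 16: @,@,
,,@,
,,,,
@@@@
,@,@
,,,@
step 17: @,@,
,,@,
,,,,
,@@@
@,,@
@,,@
step 18: ,,@,
@@@,
@,,,
,@@@
@,,@
@,,@
step 19: ,,@,
@@@,
@,,,
,@,@
@@@,
@,@@
step 20: ,,@,
@@@,
@,,,
,@,@
@@,,
@@,,
step 21: ,,@,
@@@,
@,,,
@@,@
,,,,
,@,,
step 22: ,,@,
@@@,
,,,,
,,,@
@,,,
,@,,
step 23: @,@,
,,@,
@,,,
,,,@
@,,,
,@,,

7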